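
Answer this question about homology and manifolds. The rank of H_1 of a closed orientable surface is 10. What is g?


For a closed orientable surface: b_1 = 2g.
10 = 2g
g = 10 / 2 = 5

5


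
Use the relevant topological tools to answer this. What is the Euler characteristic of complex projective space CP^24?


CP^24 has one cell in each even dimension 0, 2, ..., 2*24 (24+1 cells total).
All cells are even-dimensional, so chi = number of cells.
chi = 24 + 1 = 25

25


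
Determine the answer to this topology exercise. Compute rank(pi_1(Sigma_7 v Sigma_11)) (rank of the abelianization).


For a wedge: H_1(A v B) = H_1(A) + H_1(B).
b_1(Sigma_7) = 14, b_1(Sigma_11) = 22.
b_1 = 14 + 22 = 36

36


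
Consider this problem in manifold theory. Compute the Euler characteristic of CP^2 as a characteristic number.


For any closed oriented manifold, <e(TM),[M]> = chi(M).
chi(CP^2) = 2+1 = 3

3


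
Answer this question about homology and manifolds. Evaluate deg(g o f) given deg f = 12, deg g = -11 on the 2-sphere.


Degree is multiplicative under composition: deg(g o f) = deg(g) * deg(f).
= -11 * 12 = -132

-132


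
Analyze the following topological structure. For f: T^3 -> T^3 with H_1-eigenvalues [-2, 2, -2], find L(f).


For a torus self-map: L(f) = det(I - A) where A acts on H_1.
L(f) = (1--2) * (1-2) * (1--2) = 3 * -1 * 3 = -9

-9


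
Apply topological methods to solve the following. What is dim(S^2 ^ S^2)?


S^m ^ S^n = S^{m+n}.
k = 2 + 2 = 4

4


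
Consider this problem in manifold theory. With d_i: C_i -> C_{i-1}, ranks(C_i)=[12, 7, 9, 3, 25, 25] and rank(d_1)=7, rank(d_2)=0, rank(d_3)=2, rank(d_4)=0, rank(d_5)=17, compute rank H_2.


rank H_k = rank(ker d_k) - rank(im d_{k+1}).
rank(ker d_2) = rank(C_2) - rank(d_2) = 9 - 0 = 9.
rank(im d_{2+1}) = 2.
rank H_2 = 9 - 2 = 7

7


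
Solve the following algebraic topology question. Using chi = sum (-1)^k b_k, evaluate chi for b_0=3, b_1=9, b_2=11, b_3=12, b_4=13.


chi = sum_k (-1)^k b_k.
= (3) + (-9) + (11) + (-12) + (13)
= 6

6


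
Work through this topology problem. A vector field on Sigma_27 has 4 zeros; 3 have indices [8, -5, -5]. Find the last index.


Poincare-Hopf: sum of indices = chi(M).
chi(Sigma_27) = 2 - 2*27 = -52.
Sum of known indices = -2.
x = chi - (sum known) = -52 - (-2) = -50

-50


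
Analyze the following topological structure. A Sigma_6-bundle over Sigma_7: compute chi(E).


For a fiber bundle F -> E -> B (with CW structure): chi(E) = chi(B) * chi(F).
chi(Sigma_7) = -12, chi(Sigma_6) = -10.
chi(E) = (-12) * (-10) = 120

120


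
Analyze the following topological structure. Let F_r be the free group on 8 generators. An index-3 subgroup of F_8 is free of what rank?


Nielsen-Schreier: an index-n subgroup of F_r is free of rank 1 + n(r-1).
Equivalently: chi(cover) = n*chi(base); chi(vee_r S^1) = 1 - 8 = -7.
chi(E) = 3*(-7) = -21; rank = 1 - chi(E) = 1 - (-21) = 22.
rank = 1 + 3*(8-1) = 1 + 21 = 22

22


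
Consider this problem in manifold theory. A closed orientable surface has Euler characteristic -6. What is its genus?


chi = 2 - 2g for closed orientable surfaces.
-6 = 2 - 2g
2g = 2 - (-6) = 8
g = 4

4


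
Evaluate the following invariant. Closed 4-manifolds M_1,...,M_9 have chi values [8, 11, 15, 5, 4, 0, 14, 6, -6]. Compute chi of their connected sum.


For n-manifolds: chi(A#B) = chi(A) + chi(B) - chi(S^4).
chi(S^4) = 1 + (-1)^4 = 2.
chi(#) = (sum chi_i) - (9-1)*chi(S^4) = 57 - 8*2 = 41

41


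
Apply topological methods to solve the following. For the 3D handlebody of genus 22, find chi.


A genus-g handlebody deformation retracts to a wedge of g circles.
chi(vee_g S^1) = 1 - g.
chi(H_22) = 1 - 22 = -21

-21


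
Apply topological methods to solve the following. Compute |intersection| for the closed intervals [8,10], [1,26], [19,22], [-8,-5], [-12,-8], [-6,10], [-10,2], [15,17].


Intersection = [max(a_i), min(b_i)] = [19, -8].
Since 19 > -8, the intersection is empty.
Length = 0

0


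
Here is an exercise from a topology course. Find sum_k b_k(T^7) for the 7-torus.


b_k(T^7) = C(7,k), so the sum over k is sum_k C(7,k) = 2^7.
Total = 2^7 = 128

128


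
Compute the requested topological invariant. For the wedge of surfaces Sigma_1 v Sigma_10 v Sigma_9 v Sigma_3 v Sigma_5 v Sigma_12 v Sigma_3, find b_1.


For a wedge X v Y: reduced H_k(X v Y) = H_k(X) + H_k(Y).
Each Sigma_g contributes b_1 = 2g.
b_1 = 2 + 20 + 18 + 6 + 10 + 24 + 6 = 86

86


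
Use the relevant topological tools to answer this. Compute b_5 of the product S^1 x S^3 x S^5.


Each S^d has Poincare polynomial 1 + t^d.
The product S^1 x S^3 x S^5 has Poincare polynomial prod(1+t^d_i).
Expanding: b_0=1, b_1=1, b_3=1, b_4=1, b_5=1, b_6=1, b_8=1, b_9=1.
b_5 = 1

1


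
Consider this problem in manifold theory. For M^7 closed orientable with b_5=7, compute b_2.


Poincare duality for closed orientable n-manifolds: b_k = b_{n-k}.
Here n = 7, so b_2 = b_5 = 7

7


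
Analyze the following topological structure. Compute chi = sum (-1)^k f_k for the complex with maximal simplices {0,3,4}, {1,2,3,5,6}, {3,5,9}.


Enumerate all faces; f-vector: f_0=8, f_1=15, f_2=12, f_3=5, f_4=1.
chi = sum (-1)^k f_k = 1

1


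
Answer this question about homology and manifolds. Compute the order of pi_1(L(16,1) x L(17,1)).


pi_1(X x Y) = pi_1(X) x pi_1(Y).
pi_1(L(16,1)) = Z/16, pi_1(L(17,1)) = Z/17.
|Z/16 x Z/17| = 16 * 17 = 272

272


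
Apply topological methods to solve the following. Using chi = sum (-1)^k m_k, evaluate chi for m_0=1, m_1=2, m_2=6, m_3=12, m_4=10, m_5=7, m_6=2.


Morse theory: chi(M) = sum_k (-1)^k m_k where m_k = #(index-k critical points).
= (1) + (-2) + (6) + (-12) + (10) + (-7) + (2) = -2

-2


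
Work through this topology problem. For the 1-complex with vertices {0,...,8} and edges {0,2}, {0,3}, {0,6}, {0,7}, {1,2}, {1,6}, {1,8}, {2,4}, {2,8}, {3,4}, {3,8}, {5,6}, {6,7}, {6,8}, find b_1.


b_1 = E - V + (number of components).
E = 14, V = 9, components = 1.
b_1 = 14 - 9 + 1 = 6

6


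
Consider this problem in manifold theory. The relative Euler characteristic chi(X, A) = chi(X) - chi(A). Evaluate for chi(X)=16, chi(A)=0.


Relative Euler characteristic: chi(X, A) = chi(X) - chi(A).
= 16 - (0) = 16

16


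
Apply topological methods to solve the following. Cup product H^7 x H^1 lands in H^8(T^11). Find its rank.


Cup product: H^p x H^q -> H^{p+q}; here p+q = 7+1 = 8.
rank H^k(T^n) = C(n,k).
C(11,8) = 165

165


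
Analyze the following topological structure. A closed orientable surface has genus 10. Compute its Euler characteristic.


For a closed orientable surface of genus g: chi = 2 - 2g.
Here g = 10.
chi = 2 - 2*10 = 2 - 20 = -18

-18


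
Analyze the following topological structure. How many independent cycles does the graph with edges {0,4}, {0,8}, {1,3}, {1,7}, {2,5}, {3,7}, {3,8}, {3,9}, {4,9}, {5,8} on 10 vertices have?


b_1 = E - V + (number of components).
E = 10, V = 10, components = 2.
b_1 = 10 - 10 + 2 = 2

2


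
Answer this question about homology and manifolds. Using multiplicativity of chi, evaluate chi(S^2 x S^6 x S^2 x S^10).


chi is multiplicative: chi(X x Y) = chi(X) chi(Y).
Each even-dim sphere has chi = 2. There are 4 factors.
chi = 2^4 = 16

16


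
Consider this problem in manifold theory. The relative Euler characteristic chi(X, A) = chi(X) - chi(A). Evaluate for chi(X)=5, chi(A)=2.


Relative Euler characteristic: chi(X, A) = chi(X) - chi(A).
= 5 - (2) = 3

3


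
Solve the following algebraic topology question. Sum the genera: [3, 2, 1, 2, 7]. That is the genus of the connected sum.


Genus is additive under connected sum of orientable surfaces.
g = 3 + 2 + 1 + 2 + 7 = 15

15


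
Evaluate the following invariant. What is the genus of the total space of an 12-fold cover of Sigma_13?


For an n-sheeted cover: chi(E) = n * chi(B).
chi(Sigma_13) = 2 - 2*13 = -24.
chi(E) = 12 * (-24) = -288.
genus(E) = (2 - chi(E))/2 = (2 - (-288))/2 = 290/2 = 145

145


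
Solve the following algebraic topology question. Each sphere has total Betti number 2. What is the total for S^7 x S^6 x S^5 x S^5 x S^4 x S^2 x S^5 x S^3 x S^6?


Total Betti number is multiplicative under products.
Each S^d (d>=1) has total Betti number 2.
There are 9 sphere factors.
Total = 2^9 = 512

512


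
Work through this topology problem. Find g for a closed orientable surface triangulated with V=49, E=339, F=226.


chi = V - E + F = 49 - 339 + 226 = -64
For orientable closed surface: chi = 2 - 2g, so g = (2 - chi)/2.
g = (2 - (-64)) / 2 = 66 / 2 = 33

33


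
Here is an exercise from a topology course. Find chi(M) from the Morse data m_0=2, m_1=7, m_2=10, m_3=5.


Morse theory: chi(M) = sum_k (-1)^k m_k where m_k = #(index-k critical points).
= (2) + (-7) + (10) + (-5) = 0

0


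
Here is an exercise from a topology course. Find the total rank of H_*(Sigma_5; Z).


For Sigma_5: b_0 = 1, b_1 = 2g = 10, b_2 = 1.
Total = 1 + 10 + 1 = 12

12


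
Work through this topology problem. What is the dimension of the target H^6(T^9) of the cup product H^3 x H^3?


Cup product: H^p x H^q -> H^{p+q}; here p+q = 3+3 = 6.
rank H^k(T^n) = C(n,k).
C(9,6) = 84

84


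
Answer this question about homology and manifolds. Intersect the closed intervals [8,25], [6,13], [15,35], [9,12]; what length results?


Intersection = [max(a_i), min(b_i)] = [15, 12].
Since 15 > 12, the intersection is empty.
Length = 0

0


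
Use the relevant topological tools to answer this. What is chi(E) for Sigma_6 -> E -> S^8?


chi(S^8) = 2 (n even), chi(Sigma_6) = 2 - 2*6 = -10.
chi(E) = 2 * (-10) = -20

-20


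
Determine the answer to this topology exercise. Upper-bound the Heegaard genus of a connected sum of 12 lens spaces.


Heegaard genus satisfies g(A#B) <= g(A) + g(B).
Each lens space has g = 1.
Upper bound: 12 * 1 = 12

12


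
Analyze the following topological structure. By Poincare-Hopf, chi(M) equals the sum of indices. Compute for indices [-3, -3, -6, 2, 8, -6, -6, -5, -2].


Poincare-Hopf: chi(M) = sum of indices of zeros.
chi = (-3) + (-3) + (-6) + (2) + (8) + (-6) + (-6) + (-5) + (-2) = -21

-21


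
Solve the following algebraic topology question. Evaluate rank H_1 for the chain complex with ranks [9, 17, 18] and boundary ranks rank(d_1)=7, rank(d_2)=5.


rank H_k = rank(ker d_k) - rank(im d_{k+1}).
rank(ker d_1) = rank(C_1) - rank(d_1) = 17 - 7 = 10.
rank(im d_{1+1}) = 5.
rank H_1 = 10 - 5 = 5

5


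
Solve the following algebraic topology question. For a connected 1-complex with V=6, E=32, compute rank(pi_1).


For a connected graph: rank(pi_1) = b_1 = E - V + 1 = 1 - chi.
chi = V - E = 6 - 32 = -26.
rank = 1 - (-26) = 32 - 6 + 1 = 27

27


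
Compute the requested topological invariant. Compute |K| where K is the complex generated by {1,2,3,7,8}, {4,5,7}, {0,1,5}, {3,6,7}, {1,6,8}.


Each maximal simplex on m vertices has 2^m - 1 nonempty faces.
Take the union (dedupe shared faces).
Total distinct faces = 49

49


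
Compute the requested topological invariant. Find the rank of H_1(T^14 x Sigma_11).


pi_1(A x B) = pi_1(A) x pi_1(B); rank of abelianization = b_1.
b_1(T^14) = 14, b_1(Sigma_11) = 2*11 = 22.
b_1(product) = 14 + 22 = 36

36


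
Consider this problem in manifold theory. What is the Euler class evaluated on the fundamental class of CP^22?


For any closed oriented manifold, <e(TM),[M]> = chi(M).
chi(CP^22) = 22+1 = 23

23


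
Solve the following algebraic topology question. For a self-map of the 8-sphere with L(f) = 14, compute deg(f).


L(f) = 1 + (-1)^8 deg(f) on S^8.
14 = 1 + (-1)^8 * deg(f)
(-1)^8 * deg(f) = 13
deg(f) = 13

13


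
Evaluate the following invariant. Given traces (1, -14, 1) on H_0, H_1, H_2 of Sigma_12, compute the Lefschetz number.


L(f) = tr(f_0*) - tr(f_1*) + tr(f_2*).
= 1 - (-14) + (1)
= 16

16


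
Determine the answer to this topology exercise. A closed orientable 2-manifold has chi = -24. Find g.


chi = 2 - 2g for closed orientable surfaces.
-24 = 2 - 2g
2g = 2 - (-24) = 26
g = 13

13


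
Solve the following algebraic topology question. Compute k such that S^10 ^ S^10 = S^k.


S^m ^ S^n = S^{m+n}.
k = 10 + 10 = 20

20


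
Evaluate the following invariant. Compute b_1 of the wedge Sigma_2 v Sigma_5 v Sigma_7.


For a wedge X v Y: reduced H_k(X v Y) = H_k(X) + H_k(Y).
Each Sigma_g contributes b_1 = 2g.
b_1 = 4 + 10 + 14 = 28

28


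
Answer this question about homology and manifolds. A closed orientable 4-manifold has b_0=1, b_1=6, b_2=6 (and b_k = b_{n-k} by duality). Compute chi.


By Poincare duality b_k = b_{4-k}, so full Betti numbers: b_0=1, b_1=6, b_2=6, b_3=6, b_4=1.
chi = sum (-1)^k b_k = -4

-4


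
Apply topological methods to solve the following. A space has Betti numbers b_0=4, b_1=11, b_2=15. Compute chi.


chi = sum_k (-1)^k b_k.
= (4) + (-11) + (15)
= 8

8


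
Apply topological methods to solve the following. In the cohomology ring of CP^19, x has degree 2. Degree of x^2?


|x| = 2 in H^*(CP^n).
|x^2| = 2 * |x| = 2 * 2 = 4

4


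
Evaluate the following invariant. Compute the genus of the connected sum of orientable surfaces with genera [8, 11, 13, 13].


Genus is additive under connected sum of orientable surfaces.
g = 8 + 11 + 13 + 13 = 45

45


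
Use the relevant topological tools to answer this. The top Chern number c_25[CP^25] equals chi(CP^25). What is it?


For any closed oriented manifold, <e(TM),[M]> = chi(M).
chi(CP^25) = 25+1 = 26

26


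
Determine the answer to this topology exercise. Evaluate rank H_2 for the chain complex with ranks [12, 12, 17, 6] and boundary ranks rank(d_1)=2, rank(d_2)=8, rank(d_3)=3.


rank H_k = rank(ker d_k) - rank(im d_{k+1}).
rank(ker d_2) = rank(C_2) - rank(d_2) = 17 - 8 = 9.
rank(im d_{2+1}) = 3.
rank H_2 = 9 - 3 = 6

6


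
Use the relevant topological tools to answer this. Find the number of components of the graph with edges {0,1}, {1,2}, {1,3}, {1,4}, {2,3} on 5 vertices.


Run DFS/union-find over 5 vertices.
V = 5, E = 5.
Number of components = 1

1


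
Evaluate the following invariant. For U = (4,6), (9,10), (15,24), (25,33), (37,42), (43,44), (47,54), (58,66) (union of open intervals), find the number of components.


Sort and merge overlapping open intervals.
Merged: (4,6), (9,10), (15,24), (25,33), (37,42), (43,44), (47,54), (58,66).
Number of components = 8

8


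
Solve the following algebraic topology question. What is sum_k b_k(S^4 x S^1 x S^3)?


Total Betti number is multiplicative under products.
Each S^d (d>=1) has total Betti number 2.
There are 3 sphere factors.
Total = 2^3 = 8

8


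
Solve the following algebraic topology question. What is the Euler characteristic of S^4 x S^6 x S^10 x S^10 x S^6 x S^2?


chi is multiplicative: chi(X x Y) = chi(X) chi(Y).
Each even-dim sphere has chi = 2. There are 6 factors.
chi = 2^6 = 64

64


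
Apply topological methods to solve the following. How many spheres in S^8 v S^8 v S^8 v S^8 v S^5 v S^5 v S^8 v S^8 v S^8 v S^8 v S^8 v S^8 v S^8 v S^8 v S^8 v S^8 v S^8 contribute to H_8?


For a wedge of spheres, H_k (k>0) is free on one generator per sphere of dimension k.
Spheres of dimension 8: count = 15.
b_8 = 15

15


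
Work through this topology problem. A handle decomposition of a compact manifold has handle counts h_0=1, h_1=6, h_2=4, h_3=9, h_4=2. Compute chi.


Handles of index k contribute (-1)^k to chi (same as CW cells).
chi = (1) + (-6) + (4) + (-9) + (2) = -8

-8


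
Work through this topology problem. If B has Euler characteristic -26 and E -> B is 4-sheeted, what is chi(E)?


For a finite covering: chi(E) = (number of sheets) * chi(B).
chi(E) = 4 * (-26) = -104

-104


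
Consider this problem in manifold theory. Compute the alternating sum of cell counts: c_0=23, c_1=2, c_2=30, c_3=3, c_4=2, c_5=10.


chi = sum_k (-1)^k c_k.
= (-1)^0*23 + (-1)^1*2 + (-1)^2*30 + (-1)^3*3 + (-1)^4*2 + (-1)^5*10
= (23) + (-2) + (30) + (-3) + (2) + (-10)
= 40

40


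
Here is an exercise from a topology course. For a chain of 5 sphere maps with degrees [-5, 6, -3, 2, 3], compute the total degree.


Degree is multiplicative: deg(composition) = product of degrees.
= (-5) * (6) * (-3) * (2) * (3) = 540

540


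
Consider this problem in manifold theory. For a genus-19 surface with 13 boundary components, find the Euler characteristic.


For a compact orientable surface with genus g and b boundary components: chi = 2 - 2g - b.
chi = 2 - 2*19 - 13 = 2 - 38 - 13 = -49

-49


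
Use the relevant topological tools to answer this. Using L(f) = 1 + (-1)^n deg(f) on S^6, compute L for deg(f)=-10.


On S^6: L(f) = tr(f_0*) + (-1)^6 tr(f_6*) = 1 + (-1)^6 * deg(f).
L(f) = 1 + (-1)^6 * -10 = 1 + -10 = -9

-9


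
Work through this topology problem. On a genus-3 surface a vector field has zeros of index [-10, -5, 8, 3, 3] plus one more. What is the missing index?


Poincare-Hopf: sum of indices = chi(M).
chi(Sigma_3) = 2 - 2*3 = -4.
Sum of known indices = -1.
x = chi - (sum known) = -4 - (-1) = -3

-3


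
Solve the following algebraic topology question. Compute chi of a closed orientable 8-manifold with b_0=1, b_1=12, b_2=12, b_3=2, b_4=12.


By Poincare duality b_k = b_{8-k}, so full Betti numbers: b_0=1, b_1=12, b_2=12, b_3=2, b_4=12, b_5=2, b_6=12, b_7=12, b_8=1.
chi = sum (-1)^k b_k = 10

10


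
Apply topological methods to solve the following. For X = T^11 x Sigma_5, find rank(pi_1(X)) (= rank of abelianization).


pi_1(A x B) = pi_1(A) x pi_1(B); rank of abelianization = b_1.
b_1(T^11) = 11, b_1(Sigma_5) = 2*5 = 10.
b_1(product) = 11 + 10 = 21

21


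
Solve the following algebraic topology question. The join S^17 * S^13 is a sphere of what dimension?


Join of spheres: S^m * S^n = S^{m+n+1}.
dim = 17 + 13 + 1 = 31

31


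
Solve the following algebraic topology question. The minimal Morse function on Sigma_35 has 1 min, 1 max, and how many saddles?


A perfect Morse function has m_k = b_k.
For Sigma_35: b_0=1, b_1=2g=70, b_2=1.
Saddles m_1 = 2g = 70

70


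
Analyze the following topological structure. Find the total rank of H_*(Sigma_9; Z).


For Sigma_9: b_0 = 1, b_1 = 2g = 18, b_2 = 1.
Total = 1 + 18 + 1 = 20

20


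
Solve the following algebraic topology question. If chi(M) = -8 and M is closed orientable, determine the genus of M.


chi = 2 - 2g for closed orientable surfaces.
-8 = 2 - 2g
2g = 2 - (-8) = 10
g = 5

5


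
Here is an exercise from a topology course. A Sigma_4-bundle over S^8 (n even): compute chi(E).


chi(S^8) = 2 (n even), chi(Sigma_4) = 2 - 2*4 = -6.
chi(E) = 2 * (-6) = -12

-12


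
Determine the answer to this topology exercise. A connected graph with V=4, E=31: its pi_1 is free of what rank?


For a connected graph: rank(pi_1) = b_1 = E - V + 1 = 1 - chi.
chi = V - E = 4 - 31 = -27.
rank = 1 - (-27) = 31 - 4 + 1 = 28

28


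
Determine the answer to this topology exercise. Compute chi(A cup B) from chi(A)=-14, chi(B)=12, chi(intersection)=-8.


chi(A cup B) = chi(A) + chi(B) - chi(A cap B)
= -14 + (12) - (-8)
= 6

6


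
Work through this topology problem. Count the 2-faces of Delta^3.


Delta^3 has 3+1 vertices. A 2-face is a choice of 2+1 vertices.
f_2 = C(3+1, 2+1) = C(4,3) = 4

4


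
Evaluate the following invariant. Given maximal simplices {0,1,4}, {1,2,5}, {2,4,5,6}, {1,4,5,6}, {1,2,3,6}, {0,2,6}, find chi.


Enumerate all faces; f-vector: f_0=7, f_1=17, f_2=14, f_3=3.
chi = sum (-1)^k f_k = 1

1


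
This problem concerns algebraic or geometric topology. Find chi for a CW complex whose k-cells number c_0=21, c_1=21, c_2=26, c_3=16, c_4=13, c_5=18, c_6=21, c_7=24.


chi = sum_k (-1)^k c_k.
= (-1)^0*21 + (-1)^1*21 + (-1)^2*26 + (-1)^3*16 + (-1)^4*13 + (-1)^5*18 + (-1)^6*21 + (-1)^7*24
= (21) + (-21) + (26) + (-16) + (13) + (-18) + (21) + (-24)
= 2

2


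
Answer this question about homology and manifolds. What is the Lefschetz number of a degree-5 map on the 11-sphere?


On S^11: L(f) = tr(f_0*) + (-1)^11 tr(f_11*) = 1 + (-1)^11 * deg(f).
L(f) = 1 + (-1)^11 * 5 = 1 + -5 = -4

-4


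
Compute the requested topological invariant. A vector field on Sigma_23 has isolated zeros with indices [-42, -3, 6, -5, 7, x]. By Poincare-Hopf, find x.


Poincare-Hopf: sum of indices = chi(M).
chi(Sigma_23) = 2 - 2*23 = -44.
Sum of known indices = -37.
x = chi - (sum known) = -44 - (-37) = -7

-7


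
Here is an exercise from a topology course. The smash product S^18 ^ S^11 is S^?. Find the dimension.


S^m ^ S^n = S^{m+n}.
k = 18 + 11 = 29

29


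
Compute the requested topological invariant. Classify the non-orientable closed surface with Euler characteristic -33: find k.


chi = 2 - k for closed non-orientable surfaces with k crosscaps.
-33 = 2 - k
k = 2 - (-33) = 35

35


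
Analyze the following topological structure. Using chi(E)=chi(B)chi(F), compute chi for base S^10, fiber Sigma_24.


chi(S^10) = 2 (n even), chi(Sigma_24) = 2 - 2*24 = -46.
chi(E) = 2 * (-46) = -92

-92


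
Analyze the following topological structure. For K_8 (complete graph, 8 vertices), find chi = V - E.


K_8: V = 8, E = C(8,2) = 28.
chi = V - E = 8 - 28 = -20

-20


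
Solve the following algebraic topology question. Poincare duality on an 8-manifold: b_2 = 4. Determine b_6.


Poincare duality for closed orientable n-manifolds: b_k = b_{n-k}.
Here n = 8, so b_6 = b_2 = 4

4


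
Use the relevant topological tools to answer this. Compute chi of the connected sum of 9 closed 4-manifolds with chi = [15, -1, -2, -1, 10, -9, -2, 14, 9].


For n-manifolds: chi(A#B) = chi(A) + chi(B) - chi(S^4).
chi(S^4) = 1 + (-1)^4 = 2.
chi(#) = (sum chi_i) - (9-1)*chi(S^4) = 33 - 8*2 = 17

17


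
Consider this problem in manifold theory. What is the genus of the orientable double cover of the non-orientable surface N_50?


chi(N_50) = 2 - 50 = -48.
Double cover: chi(Sigma_g) = 2 * chi(N_50) = 2*(-48) = -96.
2 - 2g = -96, so g = (2 - (-96))/2 = 98/2 = 49

49


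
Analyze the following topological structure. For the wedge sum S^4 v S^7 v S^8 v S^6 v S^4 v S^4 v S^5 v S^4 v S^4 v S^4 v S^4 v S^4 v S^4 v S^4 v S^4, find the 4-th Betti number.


For a wedge of spheres, H_k (k>0) is free on one generator per sphere of dimension k.
Spheres of dimension 4: count = 11.
b_4 = 11

11


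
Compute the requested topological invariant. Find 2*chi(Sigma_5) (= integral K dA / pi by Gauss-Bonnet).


Gauss-Bonnet: integral K dA = 2*pi*chi(M).
chi(Sigma_5) = 2 - 2*5 = -8.
(integral K dA)/pi = 2*chi = 2*(-8) = -16

-16


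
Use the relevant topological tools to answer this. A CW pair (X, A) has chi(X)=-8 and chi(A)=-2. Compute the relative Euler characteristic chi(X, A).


Relative Euler characteristic: chi(X, A) = chi(X) - chi(A).
= -8 - (-2) = -6

-6


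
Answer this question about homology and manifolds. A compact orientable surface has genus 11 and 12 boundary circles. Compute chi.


For a compact orientable surface with genus g and b boundary components: chi = 2 - 2g - b.
chi = 2 - 2*11 - 12 = 2 - 22 - 12 = -32

-32


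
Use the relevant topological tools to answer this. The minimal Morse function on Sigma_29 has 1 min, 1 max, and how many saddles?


A perfect Morse function has m_k = b_k.
For Sigma_29: b_0=1, b_1=2g=58, b_2=1.
Saddles m_1 = 2g = 58

58


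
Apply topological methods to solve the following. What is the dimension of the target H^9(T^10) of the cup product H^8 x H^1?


Cup product: H^p x H^q -> H^{p+q}; here p+q = 8+1 = 9.
rank H^k(T^n) = C(n,k).
C(10,9) = 10

10


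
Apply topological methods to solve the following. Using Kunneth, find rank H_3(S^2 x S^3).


Each S^d has Poincare polynomial 1 + t^d.
The product S^2 x S^3 has Poincare polynomial prod(1+t^d_i).
Expanding: b_0=1, b_2=1, b_3=1, b_5=1.
b_3 = 1

1


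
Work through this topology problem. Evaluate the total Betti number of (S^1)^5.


b_k(T^5) = C(5,k), so the sum over k is sum_k C(5,k) = 2^5.
Total = 2^5 = 32

32


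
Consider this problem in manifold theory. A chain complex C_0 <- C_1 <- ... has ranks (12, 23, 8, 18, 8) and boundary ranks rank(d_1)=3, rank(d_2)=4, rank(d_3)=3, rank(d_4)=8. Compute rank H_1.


rank H_k = rank(ker d_k) - rank(im d_{k+1}).
rank(ker d_1) = rank(C_1) - rank(d_1) = 23 - 3 = 20.
rank(im d_{1+1}) = 4.
rank H_1 = 20 - 4 = 16

16


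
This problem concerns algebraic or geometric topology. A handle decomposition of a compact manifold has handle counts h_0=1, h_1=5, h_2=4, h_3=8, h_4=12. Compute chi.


Handles of index k contribute (-1)^k to chi (same as CW cells).
chi = (1) + (-5) + (4) + (-8) + (12) = 4

4


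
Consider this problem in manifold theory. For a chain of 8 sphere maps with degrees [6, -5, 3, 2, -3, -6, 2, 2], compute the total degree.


Degree is multiplicative: deg(composition) = product of degrees.
= (6) * (-5) * (3) * (2) * (-3) * (-6) * (2) * (2) = -12960

-12960


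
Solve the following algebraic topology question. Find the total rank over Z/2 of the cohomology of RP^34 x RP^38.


dim H^*(RP^n; Z/2) = n+1 (one Z/2 in each degree 0..n).
Total Betti number is multiplicative.
Total = (34+1) * (38+1) = 35 * 39 = 1365

1365


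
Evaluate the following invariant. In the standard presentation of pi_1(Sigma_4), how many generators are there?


Standard presentation: pi_1(Sigma_g) = <a_1,b_1,...,a_g,b_g | [a_1,b_1]...[a_g,b_g] = 1>.
Number of generators = 2g = 2*4 = 8

8


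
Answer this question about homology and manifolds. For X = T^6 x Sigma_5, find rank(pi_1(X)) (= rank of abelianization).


pi_1(A x B) = pi_1(A) x pi_1(B); rank of abelianization = b_1.
b_1(T^6) = 6, b_1(Sigma_5) = 2*5 = 10.
b_1(product) = 6 + 10 = 16

16


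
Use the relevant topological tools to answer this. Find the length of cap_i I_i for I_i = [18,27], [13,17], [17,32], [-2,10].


Intersection = [max(a_i), min(b_i)] = [18, 10].
Since 18 > 10, the intersection is empty.
Length = 0

0


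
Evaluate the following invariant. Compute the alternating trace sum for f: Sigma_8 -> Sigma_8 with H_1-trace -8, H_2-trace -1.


L(f) = tr(f_0*) - tr(f_1*) + tr(f_2*).
= 1 - (-8) + (-1)
= 8

8


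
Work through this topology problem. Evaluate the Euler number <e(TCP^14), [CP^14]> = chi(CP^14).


For any closed oriented manifold, <e(TM),[M]> = chi(M).
chi(CP^14) = 14+1 = 15

15


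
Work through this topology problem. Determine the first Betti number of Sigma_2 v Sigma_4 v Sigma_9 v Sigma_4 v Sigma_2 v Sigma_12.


For a wedge X v Y: reduced H_k(X v Y) = H_k(X) + H_k(Y).
Each Sigma_g contributes b_1 = 2g.
b_1 = 4 + 8 + 18 + 8 + 4 + 24 = 66

66


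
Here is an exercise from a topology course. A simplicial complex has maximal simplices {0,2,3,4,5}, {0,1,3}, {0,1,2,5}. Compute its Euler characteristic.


Enumerate all faces; f-vector: f_0=6, f_1=14, f_2=14, f_3=6, f_4=1.
chi = sum (-1)^k f_k = 1

1


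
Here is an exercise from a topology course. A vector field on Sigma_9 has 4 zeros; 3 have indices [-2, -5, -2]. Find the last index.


Poincare-Hopf: sum of indices = chi(M).
chi(Sigma_9) = 2 - 2*9 = -16.
Sum of known indices = -9.
x = chi - (sum known) = -16 - (-9) = -7

-7


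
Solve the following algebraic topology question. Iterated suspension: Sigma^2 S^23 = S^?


Each suspension raises dimension by 1: Sigma S^n = S^{n+1}.
Sigma^2 S^23 = S^{23+2} = S^25

25


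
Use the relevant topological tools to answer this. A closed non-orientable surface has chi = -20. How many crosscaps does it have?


chi = 2 - k for closed non-orientable surfaces with k crosscaps.
-20 = 2 - k
k = 2 - (-20) = 22

22


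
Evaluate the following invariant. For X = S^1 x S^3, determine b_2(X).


Each S^d has Poincare polynomial 1 + t^d.
The product S^1 x S^3 has Poincare polynomial prod(1+t^d_i).
Expanding: b_0=1, b_1=1, b_3=1, b_4=1.
b_2 = 0

0


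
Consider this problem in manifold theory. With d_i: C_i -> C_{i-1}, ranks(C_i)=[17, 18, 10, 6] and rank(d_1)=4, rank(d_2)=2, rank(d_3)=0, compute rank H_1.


rank H_k = rank(ker d_k) - rank(im d_{k+1}).
rank(ker d_1) = rank(C_1) - rank(d_1) = 18 - 4 = 14.
rank(im d_{1+1}) = 2.
rank H_1 = 14 - 2 = 12

12


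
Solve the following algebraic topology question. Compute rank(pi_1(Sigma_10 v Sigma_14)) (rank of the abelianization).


For a wedge: H_1(A v B) = H_1(A) + H_1(B).
b_1(Sigma_10) = 20, b_1(Sigma_14) = 28.
b_1 = 20 + 28 = 48

48


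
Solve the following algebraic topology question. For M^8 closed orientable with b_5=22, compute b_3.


Poincare duality for closed orientable n-manifolds: b_k = b_{n-k}.
Here n = 8, so b_3 = b_5 = 22

22


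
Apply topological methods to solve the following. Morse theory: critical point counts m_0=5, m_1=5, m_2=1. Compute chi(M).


Morse theory: chi(M) = sum_k (-1)^k m_k where m_k = #(index-k critical points).
= (5) + (-5) + (1) = 1

1


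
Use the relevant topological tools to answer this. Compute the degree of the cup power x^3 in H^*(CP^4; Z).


|x| = 2 in H^*(CP^n).
|x^3| = 3 * |x| = 3 * 2 = 6

6


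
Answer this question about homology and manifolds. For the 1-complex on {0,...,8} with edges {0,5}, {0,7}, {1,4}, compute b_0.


Run DFS/union-find over 9 vertices.
V = 9, E = 3.
Number of components = 6

6


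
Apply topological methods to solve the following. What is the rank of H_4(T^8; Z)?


By the Kunneth formula, b_k(T^n) = C(n,k).
b_4(T^8) = C(8,4).
C(8,4) = 8!/(4!*4!) = 70

70


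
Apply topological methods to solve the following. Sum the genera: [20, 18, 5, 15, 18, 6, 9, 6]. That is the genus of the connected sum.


Genus is additive under connected sum of orientable surfaces.
g = 20 + 18 + 5 + 15 + 18 + 6 + 9 + 6 = 97

97


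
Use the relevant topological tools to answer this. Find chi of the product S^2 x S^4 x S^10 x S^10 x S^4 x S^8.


chi is multiplicative: chi(X x Y) = chi(X) chi(Y).
Each even-dim sphere has chi = 2. There are 6 factors.
chi = 2^6 = 64

64


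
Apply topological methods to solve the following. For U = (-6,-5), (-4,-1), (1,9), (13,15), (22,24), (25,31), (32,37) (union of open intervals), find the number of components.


Sort and merge overlapping open intervals.
Merged: (-6,-5), (-4,-1), (1,9), (13,15), (22,24), (25,31), (32,37).
Number of components = 7

7


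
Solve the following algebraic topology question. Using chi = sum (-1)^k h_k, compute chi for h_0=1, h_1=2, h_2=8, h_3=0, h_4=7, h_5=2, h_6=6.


Handles of index k contribute (-1)^k to chi (same as CW cells).
chi = (1) + (-2) + (8) + (0) + (7) + (-2) + (6) = 18

18


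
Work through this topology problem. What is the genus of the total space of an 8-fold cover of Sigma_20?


For an n-sheeted cover: chi(E) = n * chi(B).
chi(Sigma_20) = 2 - 2*20 = -38.
chi(E) = 8 * (-38) = -304.
genus(E) = (2 - chi(E))/2 = (2 - (-304))/2 = 306/2 = 153

153


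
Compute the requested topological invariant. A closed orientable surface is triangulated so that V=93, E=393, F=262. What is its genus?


chi = V - E + F = 93 - 393 + 262 = -38
For orientable closed surface: chi = 2 - 2g, so g = (2 - chi)/2.
g = (2 - (-38)) / 2 = 40 / 2 = 20

20


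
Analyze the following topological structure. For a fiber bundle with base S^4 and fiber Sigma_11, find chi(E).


chi(S^4) = 2 (n even), chi(Sigma_11) = 2 - 2*11 = -20.
chi(E) = 2 * (-20) = -40

-40


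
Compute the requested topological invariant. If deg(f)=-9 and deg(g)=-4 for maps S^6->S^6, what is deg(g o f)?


Degree is multiplicative under composition: deg(g o f) = deg(g) * deg(f).
= -4 * -9 = 36

36


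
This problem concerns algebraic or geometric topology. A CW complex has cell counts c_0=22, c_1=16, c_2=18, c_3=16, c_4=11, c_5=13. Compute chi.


chi = sum_k (-1)^k c_k.
= (-1)^0*22 + (-1)^1*16 + (-1)^2*18 + (-1)^3*16 + (-1)^4*11 + (-1)^5*13
= (22) + (-16) + (18) + (-16) + (11) + (-13)
= 6

6


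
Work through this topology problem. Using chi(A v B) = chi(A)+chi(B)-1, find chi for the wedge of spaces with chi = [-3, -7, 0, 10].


chi(A v B) = chi(A) + chi(B) - 1 (one point identified).
For 4 spaces: chi = (sum chi_i) - (4 - 1).
sum = 0; chi = 0 - 3 = -3

-3


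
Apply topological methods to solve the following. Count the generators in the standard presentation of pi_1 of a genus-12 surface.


Standard presentation: pi_1(Sigma_g) = <a_1,b_1,...,a_g,b_g | [a_1,b_1]...[a_g,b_g] = 1>.
Number of generators = 2g = 2*12 = 24

24


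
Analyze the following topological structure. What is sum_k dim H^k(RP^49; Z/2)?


H^k(RP^49; Z/2) = Z/2 for each 0 <= k <= 49.
Total dimension = 49 + 1 = 50

50


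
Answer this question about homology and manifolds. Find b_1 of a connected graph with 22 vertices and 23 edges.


For a connected graph: rank(pi_1) = b_1 = E - V + 1 = 1 - chi.
chi = V - E = 22 - 23 = -1.
rank = 1 - (-1) = 23 - 22 + 1 = 2

2


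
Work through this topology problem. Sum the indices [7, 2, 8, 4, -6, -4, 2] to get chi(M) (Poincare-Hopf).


Poincare-Hopf: chi(M) = sum of indices of zeros.
chi = (7) + (2) + (8) + (4) + (-6) + (-4) + (2) = 13

13


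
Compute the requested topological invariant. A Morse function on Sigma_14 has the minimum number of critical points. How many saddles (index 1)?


A perfect Morse function has m_k = b_k.
For Sigma_14: b_0=1, b_1=2g=28, b_2=1.
Saddles m_1 = 2g = 28

28


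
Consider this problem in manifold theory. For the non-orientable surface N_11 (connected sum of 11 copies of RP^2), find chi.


For a non-orientable closed surface with k crosscaps: chi = 2 - k.
Here k = 11.
chi = 2 - 11 = -9

-9


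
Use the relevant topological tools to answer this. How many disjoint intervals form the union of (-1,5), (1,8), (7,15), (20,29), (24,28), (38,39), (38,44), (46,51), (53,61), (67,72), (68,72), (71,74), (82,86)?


Sort and merge overlapping open intervals.
Merged: (-1,15), (20,29), (38,44), (46,51), (53,61), (67,74), (82,86).
Number of components = 7

7


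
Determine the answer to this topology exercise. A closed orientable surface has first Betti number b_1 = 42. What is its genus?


For a closed orientable surface: b_1 = 2g.
42 = 2g
g = 42 / 2 = 21

21


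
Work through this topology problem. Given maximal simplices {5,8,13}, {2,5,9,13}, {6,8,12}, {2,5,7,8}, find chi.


Enumerate all faces; f-vector: f_0=8, f_1=15, f_2=10, f_3=2.
chi = sum (-1)^k f_k = 1

1


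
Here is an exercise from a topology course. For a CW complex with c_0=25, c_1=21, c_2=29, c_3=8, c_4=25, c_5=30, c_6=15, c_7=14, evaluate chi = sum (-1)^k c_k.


chi = sum_k (-1)^k c_k.
= (-1)^0*25 + (-1)^1*21 + (-1)^2*29 + (-1)^3*8 + (-1)^4*25 + (-1)^5*30 + (-1)^6*15 + (-1)^7*14
= (25) + (-21) + (29) + (-8) + (25) + (-30) + (15) + (-14)
= 21

21


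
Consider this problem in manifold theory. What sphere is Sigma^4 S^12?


Each suspension raises dimension by 1: Sigma S^n = S^{n+1}.
Sigma^4 S^12 = S^{12+4} = S^16

16


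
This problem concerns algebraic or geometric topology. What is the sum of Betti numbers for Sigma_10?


For Sigma_10: b_0 = 1, b_1 = 2g = 20, b_2 = 1.
Total = 1 + 20 + 1 = 22

22


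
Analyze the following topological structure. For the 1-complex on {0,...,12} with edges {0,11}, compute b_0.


Run DFS/union-find over 13 vertices.
V = 13, E = 1.
Number of components = 12

12


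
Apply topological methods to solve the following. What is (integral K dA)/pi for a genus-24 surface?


Gauss-Bonnet: integral K dA = 2*pi*chi(M).
chi(Sigma_24) = 2 - 2*24 = -46.
(integral K dA)/pi = 2*chi = 2*(-46) = -92

-92


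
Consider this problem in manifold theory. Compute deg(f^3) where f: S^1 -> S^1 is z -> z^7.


deg(f) = 7. Degree is multiplicative: deg(f^3) = (deg f)^3.
deg(f^3) = (7)^3 = 343

343


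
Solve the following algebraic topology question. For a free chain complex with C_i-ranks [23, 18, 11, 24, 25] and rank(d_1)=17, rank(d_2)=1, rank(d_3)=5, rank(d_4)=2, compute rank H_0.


rank H_k = rank(ker d_k) - rank(im d_{k+1}).
rank(ker d_0) = rank(C_0) - rank(d_0) = 23 - 0 = 23.
rank(im d_{0+1}) = 17.
rank H_0 = 23 - 17 = 6

6


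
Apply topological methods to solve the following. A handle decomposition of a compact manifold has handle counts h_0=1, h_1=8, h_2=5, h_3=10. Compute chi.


Handles of index k contribute (-1)^k to chi (same as CW cells).
chi = (1) + (-8) + (5) + (-10) = -12

-12


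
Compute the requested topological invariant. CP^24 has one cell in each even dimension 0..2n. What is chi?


CP^24 has one cell in each even dimension 0, 2, ..., 2*24 (24+1 cells total).
All cells are even-dimensional, so chi = number of cells.
chi = 24 + 1 = 25

25


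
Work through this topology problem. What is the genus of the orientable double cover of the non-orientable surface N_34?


chi(N_34) = 2 - 34 = -32.
Double cover: chi(Sigma_g) = 2 * chi(N_34) = 2*(-32) = -64.
2 - 2g = -64, so g = (2 - (-64))/2 = 66/2 = 33

33


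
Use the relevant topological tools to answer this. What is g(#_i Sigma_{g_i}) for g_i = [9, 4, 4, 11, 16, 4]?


Genus is additive under connected sum of orientable surfaces.
g = 9 + 4 + 4 + 11 + 16 + 4 = 48

48


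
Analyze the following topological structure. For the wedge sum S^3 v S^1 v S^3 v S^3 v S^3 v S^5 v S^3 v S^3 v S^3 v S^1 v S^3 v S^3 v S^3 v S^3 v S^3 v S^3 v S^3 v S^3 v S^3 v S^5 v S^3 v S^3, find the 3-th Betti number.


For a wedge of spheres, H_k (k>0) is free on one generator per sphere of dimension k.
Spheres of dimension 3: count = 18.
b_3 = 18

18


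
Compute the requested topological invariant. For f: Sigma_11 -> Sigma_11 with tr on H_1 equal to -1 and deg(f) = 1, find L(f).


L(f) = tr(f_0*) - tr(f_1*) + tr(f_2*).
= 1 - (-1) + (1)
= 3

3


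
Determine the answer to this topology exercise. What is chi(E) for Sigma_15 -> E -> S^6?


chi(S^6) = 2 (n even), chi(Sigma_15) = 2 - 2*15 = -28.
chi(E) = 2 * (-28) = -56

-56


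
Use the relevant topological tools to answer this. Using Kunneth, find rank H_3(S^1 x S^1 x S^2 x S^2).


Each S^d has Poincare polynomial 1 + t^d.
The product S^1 x S^1 x S^2 x S^2 has Poincare polynomial prod(1+t^d_i).
Expanding: b_0=1, b_1=2, b_2=3, b_3=4, b_4=3, b_5=2, b_6=1.
b_3 = 4

4


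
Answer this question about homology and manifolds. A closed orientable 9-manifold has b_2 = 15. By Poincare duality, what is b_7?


Poincare duality for closed orientable n-manifolds: b_k = b_{n-k}.
Here n = 9, so b_7 = b_2 = 15

15


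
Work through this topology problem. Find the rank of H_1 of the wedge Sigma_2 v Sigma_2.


For a wedge: H_1(A v B) = H_1(A) + H_1(B).
b_1(Sigma_2) = 4, b_1(Sigma_2) = 4.
b_1 = 4 + 4 = 8

8


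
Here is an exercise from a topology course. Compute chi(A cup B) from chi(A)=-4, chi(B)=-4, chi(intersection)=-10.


chi(A cup B) = chi(A) + chi(B) - chi(A cap B)
= -4 + (-4) - (-10)
= 2

2


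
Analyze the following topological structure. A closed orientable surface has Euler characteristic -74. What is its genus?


chi = 2 - 2g for closed orientable surfaces.
-74 = 2 - 2g
2g = 2 - (-74) = 76
g = 38

38


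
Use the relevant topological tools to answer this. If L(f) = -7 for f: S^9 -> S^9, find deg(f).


L(f) = 1 + (-1)^9 deg(f) on S^9.
-7 = 1 + (-1)^9 * deg(f)
(-1)^9 * deg(f) = -8
deg(f) = 8

8


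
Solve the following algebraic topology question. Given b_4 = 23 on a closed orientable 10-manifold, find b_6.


Poincare duality for closed orientable n-manifolds: b_k = b_{n-k}.
Here n = 10, so b_6 = b_4 = 23

23


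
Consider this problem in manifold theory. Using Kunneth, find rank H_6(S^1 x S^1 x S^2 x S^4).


Each S^d has Poincare polynomial 1 + t^d.
The product S^1 x S^1 x S^2 x S^4 has Poincare polynomial prod(1+t^d_i).
Expanding: b_0=1, b_1=2, b_2=2, b_3=2, b_4=2, b_5=2, b_6=2, b_7=2, b_8=1.
b_6 = 2

2
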